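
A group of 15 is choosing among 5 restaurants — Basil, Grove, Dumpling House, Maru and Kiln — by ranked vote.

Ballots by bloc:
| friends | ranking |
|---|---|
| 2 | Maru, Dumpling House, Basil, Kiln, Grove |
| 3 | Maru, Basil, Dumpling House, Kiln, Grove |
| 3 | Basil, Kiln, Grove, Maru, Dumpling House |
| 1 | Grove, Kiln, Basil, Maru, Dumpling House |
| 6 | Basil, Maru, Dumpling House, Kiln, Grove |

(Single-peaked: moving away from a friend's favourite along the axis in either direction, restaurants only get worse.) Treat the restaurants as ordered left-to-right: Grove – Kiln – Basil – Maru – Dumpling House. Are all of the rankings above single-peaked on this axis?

yes

Axis positions: Grove=1, Kiln=2, Basil=3, Maru=4, Dumpling House=5.
Bloc 1 (peak Maru at position 4): ranking walks positions 4-5-3-2-1, expanding outward from the peak — single-peaked.
Bloc 2 (peak Maru at position 4): ranking walks positions 4-3-5-2-1, expanding outward from the peak — single-peaked.
Bloc 3 (peak Basil at position 3): ranking walks positions 3-2-1-4-5, expanding outward from the peak — single-peaked.
Bloc 4 (peak Grove at position 1): ranking walks positions 1-2-3-4-5, expanding outward from the peak — single-peaked.
Bloc 5 (peak Basil at position 3): ranking walks positions 3-4-5-2-1, expanding outward from the peak — single-peaked.
Every ranking is single-peaked on this axis.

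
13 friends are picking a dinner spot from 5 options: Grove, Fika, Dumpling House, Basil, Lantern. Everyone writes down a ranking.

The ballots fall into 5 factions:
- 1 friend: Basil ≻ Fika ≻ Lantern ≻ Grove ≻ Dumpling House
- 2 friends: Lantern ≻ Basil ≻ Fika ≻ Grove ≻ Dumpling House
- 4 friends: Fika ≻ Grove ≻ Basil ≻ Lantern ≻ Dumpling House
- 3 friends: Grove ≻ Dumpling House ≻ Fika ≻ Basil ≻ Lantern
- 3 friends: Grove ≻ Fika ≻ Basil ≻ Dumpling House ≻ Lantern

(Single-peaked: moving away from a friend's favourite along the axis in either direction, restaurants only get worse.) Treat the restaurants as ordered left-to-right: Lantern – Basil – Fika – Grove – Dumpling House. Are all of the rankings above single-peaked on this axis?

Axis positions: Lantern=1, Basil=2, Fika=3, Grove=4, Dumpling House=5.
Faction 1 (peak Basil at position 2): ranking walks positions 2-3-1-4-5, expanding outward from the peak — single-peaked.
Faction 2 (peak Lantern at position 1): ranking walks positions 1-2-3-4-5, expanding outward from the peak — single-peaked.
Faction 3 (peak Fika at position 3): ranking walks positions 3-4-2-1-5, expanding outward from the peak — single-peaked.
Faction 4 (peak Grove at position 4): ranking walks positions 4-5-3-2-1, expanding outward from the peak — single-peaked.
Faction 5 (peak Grove at position 4): ranking walks positions 4-3-2-5-1, expanding outward from the peak — single-peaked.
Every ranking is single-peaked on this axis.

yes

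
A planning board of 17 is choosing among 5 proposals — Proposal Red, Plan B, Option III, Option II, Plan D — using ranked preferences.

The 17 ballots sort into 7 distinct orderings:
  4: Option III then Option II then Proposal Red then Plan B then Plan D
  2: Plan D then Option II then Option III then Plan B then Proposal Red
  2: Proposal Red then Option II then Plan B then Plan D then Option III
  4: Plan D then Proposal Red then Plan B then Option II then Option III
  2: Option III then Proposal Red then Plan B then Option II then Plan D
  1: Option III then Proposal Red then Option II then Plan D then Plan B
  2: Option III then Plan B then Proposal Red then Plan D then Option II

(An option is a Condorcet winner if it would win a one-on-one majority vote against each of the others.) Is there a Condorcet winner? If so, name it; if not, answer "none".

Head-to-head results (17 council members):
Proposal Red vs Plan B: Proposal Red, 13–4.
Proposal Red vs Option III: 2+4 = 6 for Proposal Red, 11 for Option III — Option III by 11–6.
Proposal Red vs Option II: Proposal Red wins 11–6.
Proposal Red vs Plan D: 4+2+2+1+2 = 11 for Proposal Red, 6 for Plan D — Proposal Red by 11–6.
Plan B vs Option III: Plan B is ranked higher on 2+4 = 6 ballots, Option III on 11. Option III wins 11–6.
Plan B vs Option II: Option II wins 9–8.
Plan B vs Plan D: Plan B wins 10–7.
Option III vs Option II: 9 to 8, Option III.
Option III vs Plan D: Option III is ranked higher on 4+2+1+2 = 9 ballots, Plan D on 8. Option III wins 9–8.
Option II vs Plan D: 9 to 8, Option II.
Option III wins every pairwise contest, so Option III is the Condorcet winner.

Option III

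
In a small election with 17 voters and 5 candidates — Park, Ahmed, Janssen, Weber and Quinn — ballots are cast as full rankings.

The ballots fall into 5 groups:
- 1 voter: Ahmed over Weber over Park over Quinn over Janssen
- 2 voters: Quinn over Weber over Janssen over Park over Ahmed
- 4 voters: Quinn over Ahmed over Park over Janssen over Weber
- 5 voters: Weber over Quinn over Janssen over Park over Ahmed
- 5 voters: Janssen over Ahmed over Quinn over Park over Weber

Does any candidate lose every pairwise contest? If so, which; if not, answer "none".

Pairwise majorities:
Park–Ahmed: Ahmed 10–7.
Park–Janssen: Janssen 12–5.
Park–Weber: Park 9–8.
Park vs Quinn: Quinn, 16–1.
Ahmed vs Janssen: Janssen wins 12–5.
Ahmed vs Weber: Ahmed wins 10–7.
Ahmed vs Quinn: Quinn wins 11–6.
Janssen–Weber: Janssen 9–8.
Janssen–Quinn: Quinn 12–5.
Weber vs Quinn: 1+5 = 6 for Weber, 11 for Quinn — Quinn by 11–6.
Weber is beaten in every head-to-head and is the Condorcet loser.

Weber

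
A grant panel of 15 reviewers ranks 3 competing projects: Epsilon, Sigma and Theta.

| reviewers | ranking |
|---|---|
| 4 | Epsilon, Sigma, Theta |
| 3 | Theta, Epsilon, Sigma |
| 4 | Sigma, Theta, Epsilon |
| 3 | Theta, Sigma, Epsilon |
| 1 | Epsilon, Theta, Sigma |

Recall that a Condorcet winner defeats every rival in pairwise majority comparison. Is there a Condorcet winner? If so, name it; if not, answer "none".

Check each pair by majority over 15 ballots:
Epsilon vs Sigma: Epsilon is ranked higher on 4+3+1 = 8 ballots, Sigma on 7. Epsilon wins 8–7.
Epsilon vs Theta: Epsilon is ranked higher on 4+1 = 5 ballots, Theta on 10. Theta wins 10–5.
Sigma vs Theta: Sigma preferred on 4+4 = 8 ballots; Sigma wins 8–7.
No project is unbeaten: Epsilon loses to Theta; Sigma loses to Epsilon; Theta loses to Sigma. In particular Epsilon > Sigma > Theta > Epsilon is a majority cycle — no Condorcet winner exists.

none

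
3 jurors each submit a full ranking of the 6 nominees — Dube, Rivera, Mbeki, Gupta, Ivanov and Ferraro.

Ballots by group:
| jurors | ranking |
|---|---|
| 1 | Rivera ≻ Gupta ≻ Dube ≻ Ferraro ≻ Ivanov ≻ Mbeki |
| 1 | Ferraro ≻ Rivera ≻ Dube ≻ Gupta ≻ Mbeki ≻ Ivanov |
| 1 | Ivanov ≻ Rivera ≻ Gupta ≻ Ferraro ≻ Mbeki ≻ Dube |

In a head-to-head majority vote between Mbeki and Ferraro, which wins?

No ballot ranks Mbeki above Ferraro: 0.
Ballots ranking Ferraro above Mbeki: 3 − 0 = 3.
Ferraro wins the head-to-head 3–0.

Ferraro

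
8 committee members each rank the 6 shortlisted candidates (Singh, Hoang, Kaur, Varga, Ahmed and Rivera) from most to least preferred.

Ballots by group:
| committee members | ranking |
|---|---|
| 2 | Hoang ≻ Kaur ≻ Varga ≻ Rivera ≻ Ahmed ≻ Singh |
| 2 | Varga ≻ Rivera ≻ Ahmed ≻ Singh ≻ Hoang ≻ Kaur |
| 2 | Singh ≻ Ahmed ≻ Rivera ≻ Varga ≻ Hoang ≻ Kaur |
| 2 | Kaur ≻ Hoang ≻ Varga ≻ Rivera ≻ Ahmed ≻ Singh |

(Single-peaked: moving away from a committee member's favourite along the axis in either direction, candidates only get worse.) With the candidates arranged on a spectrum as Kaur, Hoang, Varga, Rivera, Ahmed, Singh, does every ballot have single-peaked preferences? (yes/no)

Axis positions: Kaur=1, Hoang=2, Varga=3, Rivera=4, Ahmed=5, Singh=6.
Group 1 (peak Hoang at position 2): ranking walks positions 2-1-3-4-5-6, expanding outward from the peak — single-peaked.
Group 2 (peak Varga at position 3): ranking walks positions 3-4-5-6-2-1, expanding outward from the peak — single-peaked.
Group 3 (peak Singh at position 6): ranking walks positions 6-5-4-3-2-1, expanding outward from the peak — single-peaked.
Group 4 (peak Kaur at position 1): ranking walks positions 1-2-3-4-5-6, expanding outward from the peak — single-peaked.
Every ranking is single-peaked on this axis.

yes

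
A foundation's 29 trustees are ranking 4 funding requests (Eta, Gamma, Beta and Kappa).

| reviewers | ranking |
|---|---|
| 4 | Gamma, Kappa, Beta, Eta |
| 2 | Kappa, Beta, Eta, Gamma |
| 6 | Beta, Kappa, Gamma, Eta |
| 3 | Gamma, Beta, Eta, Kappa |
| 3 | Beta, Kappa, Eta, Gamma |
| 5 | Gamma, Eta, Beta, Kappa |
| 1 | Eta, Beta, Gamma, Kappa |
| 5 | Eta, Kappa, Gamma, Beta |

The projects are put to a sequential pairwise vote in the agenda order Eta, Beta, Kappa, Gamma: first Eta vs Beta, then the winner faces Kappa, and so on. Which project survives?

Round 1: Eta vs Beta — 11–18, Beta advances.
Round 2: Beta vs Kappa — 18–11, Beta advances.
Round 3: Beta vs Gamma — 12–17, Gamma advances.
Gamma survives the agenda.

Gamma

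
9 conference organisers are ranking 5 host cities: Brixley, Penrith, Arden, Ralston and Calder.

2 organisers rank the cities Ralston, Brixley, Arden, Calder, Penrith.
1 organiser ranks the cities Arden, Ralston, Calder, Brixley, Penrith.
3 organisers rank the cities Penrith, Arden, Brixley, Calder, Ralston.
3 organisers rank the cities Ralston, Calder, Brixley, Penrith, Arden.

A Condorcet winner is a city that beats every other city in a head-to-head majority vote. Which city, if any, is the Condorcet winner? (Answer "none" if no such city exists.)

Head-to-head results (9 organisers):
Brixley vs Penrith: Brixley preferred on 2+1+3 = 6 ballots; Brixley wins 6–3.
Brixley vs Arden: 2+3 = 5 for Brixley, 4 for Arden — Brixley by 5–4.
Brixley vs Ralston: Brixley preferred on 3 ballots; Ralston wins 6–3.
Brixley vs Calder: 5 to 4, Brixley.
Penrith vs Arden: Penrith is ranked higher on 3+3 = 6 ballots, Arden on 3. Penrith wins 6–3.
Penrith vs Ralston: 3 for Penrith, 6 for Ralston — Ralston by 6–3.
Penrith vs Calder: Penrith is ranked higher on 3 ballots, Calder on 6. Calder wins 6–3.
Arden vs Ralston: 4 to 5, Ralston.
Arden vs Calder: Arden is ranked higher on 2+1+3 = 6 ballots, Calder on 3. Arden wins 6–3.
Ralston vs Calder: Ralston is ranked higher on 2+1+3 = 6 ballots, Calder on 3. Ralston wins 6–3.
Only Ralston has no losses; Ralston is the Condorcet winner.

Ralston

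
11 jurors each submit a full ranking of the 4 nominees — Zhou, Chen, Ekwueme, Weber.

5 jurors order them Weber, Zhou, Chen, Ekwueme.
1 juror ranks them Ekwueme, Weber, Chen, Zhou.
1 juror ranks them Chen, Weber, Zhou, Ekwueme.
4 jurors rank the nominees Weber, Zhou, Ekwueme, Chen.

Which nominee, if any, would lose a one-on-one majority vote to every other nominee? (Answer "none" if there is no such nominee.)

Pairwise majorities:
Zhou vs Chen: 9 to 2, Zhou.
Zhou vs Ekwueme: Zhou, 10–1.
Zhou vs Weber: Weber, 11–0.
Chen vs Ekwueme: 5+1 = 6 for Chen, 5 for Ekwueme — Chen by 6–5.
Chen vs Weber: Weber wins 10–1.
Ekwueme vs Weber: 1 for Ekwueme, 10 for Weber — Weber by 10–1.
Only Ekwueme has no wins; Ekwueme is the Condorcet loser.

Ekwueme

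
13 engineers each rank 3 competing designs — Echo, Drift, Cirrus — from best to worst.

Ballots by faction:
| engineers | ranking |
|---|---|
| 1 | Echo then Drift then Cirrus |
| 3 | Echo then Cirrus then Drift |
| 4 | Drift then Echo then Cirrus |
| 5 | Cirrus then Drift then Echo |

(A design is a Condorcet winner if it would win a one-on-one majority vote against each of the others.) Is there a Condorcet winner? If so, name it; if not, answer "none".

Pairwise majorities:
Echo–Drift: Drift 9–4.
Echo vs Cirrus: Echo, 8–5.
Drift vs Cirrus: Cirrus wins 8–5.
Each design drops at least one matchup (Echo loses to Drift; Drift loses to Cirrus; Cirrus loses to Echo); the cycle Echo beats Cirrus beats Drift beats Echo rules out a Condorcet winner.

none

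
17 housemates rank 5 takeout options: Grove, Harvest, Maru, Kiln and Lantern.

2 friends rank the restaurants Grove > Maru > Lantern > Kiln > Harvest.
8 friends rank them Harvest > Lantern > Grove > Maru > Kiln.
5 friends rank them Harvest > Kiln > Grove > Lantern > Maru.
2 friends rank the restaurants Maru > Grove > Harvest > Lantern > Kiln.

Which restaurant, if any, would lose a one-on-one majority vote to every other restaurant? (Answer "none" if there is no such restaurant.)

Pairwise majorities:
Grove vs Harvest: Harvest, 13–4.
Grove vs Maru: 2+8+5 = 15 for Grove, 2 for Maru — Grove by 15–2.
Grove vs Kiln: Grove is ranked higher on 2+8+2 = 12 ballots, Kiln on 5. Grove wins 12–5.
Grove vs Lantern: Grove, 9–8.
Harvest–Maru: Harvest 13–4.
Harvest vs Kiln: Harvest wins 15–2.
Harvest vs Lantern: Harvest, 15–2.
Maru–Kiln: Maru 12–5.
Maru vs Lantern: Lantern, 13–4.
Kiln vs Lantern: Lantern wins 12–5.
Kiln is beaten in every head-to-head and is the Condorcet loser.

Kiln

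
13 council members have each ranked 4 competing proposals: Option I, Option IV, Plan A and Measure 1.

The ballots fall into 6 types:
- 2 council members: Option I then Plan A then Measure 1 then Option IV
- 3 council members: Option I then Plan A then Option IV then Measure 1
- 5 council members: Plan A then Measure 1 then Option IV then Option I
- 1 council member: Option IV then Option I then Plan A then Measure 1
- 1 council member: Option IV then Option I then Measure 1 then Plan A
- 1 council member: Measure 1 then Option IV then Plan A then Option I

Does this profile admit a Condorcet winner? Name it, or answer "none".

Head-to-head results (13 council members):
Option I–Option IV: Option IV 8–5.
Option I vs Plan A: 2+3+1+1 = 7 for Option I, 6 for Plan A — Option I by 7–6.
Option I vs Measure 1: 7 to 6, Option I.
Option IV vs Plan A: Option IV is ranked higher on 1+1+1 = 3 ballots, Plan A on 10. Plan A wins 10–3.
Option IV vs Measure 1: 5 to 8, Measure 1.
Plan A vs Measure 1: Plan A is ranked higher on 2+3+5+1 = 11 ballots, Measure 1 on 2. Plan A wins 11–2.
No option is unbeaten: Option I loses to Option IV; Option IV loses to Plan A; Plan A loses to Option I; Measure 1 loses to Option I. In particular Option I beats Plan A beats Option IV beats Option I is a majority cycle — no Condorcet winner exists.

none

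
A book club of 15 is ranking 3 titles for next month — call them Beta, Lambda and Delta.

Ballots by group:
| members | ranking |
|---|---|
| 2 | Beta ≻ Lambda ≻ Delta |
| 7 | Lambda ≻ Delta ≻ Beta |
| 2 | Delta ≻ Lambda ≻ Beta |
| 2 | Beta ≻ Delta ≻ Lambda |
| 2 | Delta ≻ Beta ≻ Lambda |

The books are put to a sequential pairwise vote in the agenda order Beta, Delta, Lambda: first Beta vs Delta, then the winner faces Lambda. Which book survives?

Round 1: Beta vs Delta — 4–11, Delta advances.
Round 2: Delta vs Lambda — 6–9, Lambda advances.
Lambda survives the agenda.

Lambda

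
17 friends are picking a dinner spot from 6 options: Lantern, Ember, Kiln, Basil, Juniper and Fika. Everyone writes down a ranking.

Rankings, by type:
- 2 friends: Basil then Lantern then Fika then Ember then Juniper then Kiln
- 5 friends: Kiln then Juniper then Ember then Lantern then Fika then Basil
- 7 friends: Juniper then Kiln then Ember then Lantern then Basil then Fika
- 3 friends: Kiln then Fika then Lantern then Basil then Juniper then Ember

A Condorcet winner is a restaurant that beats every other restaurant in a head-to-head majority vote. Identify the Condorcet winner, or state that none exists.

Check each pair by majority over 17 ballots:
Lantern vs Ember: Lantern preferred on 2+3 = 5 ballots; Ember wins 12–5.
Lantern vs Kiln: 2 to 15, Kiln.
Lantern vs Basil: 15 to 2, Lantern.
Lantern vs Juniper: 2+3 = 5 for Lantern, 12 for Juniper — Juniper by 12–5.
Lantern vs Fika: 2+5+7 = 14 for Lantern, 3 for Fika — Lantern by 14–3.
Ember vs Kiln: 2 for Ember, 15 for Kiln — Kiln by 15–2.
Ember vs Basil: Ember preferred on 5+7 = 12 ballots; Ember wins 12–5.
Ember vs Juniper: 2 to 15, Juniper.
Ember vs Fika: Ember preferred on 5+7 = 12 ballots; Ember wins 12–5.
Kiln vs Basil: Kiln is ranked higher on 5+7+3 = 15 ballots, Basil on 2. Kiln wins 15–2.
Kiln vs Juniper: Kiln is ranked higher on 5+3 = 8 ballots, Juniper on 9. Juniper wins 9–8.
Kiln vs Fika: 5+7+3 = 15 for Kiln, 2 for Fika — Kiln by 15–2.
Basil vs Juniper: Basil preferred on 2+3 = 5 ballots; Juniper wins 12–5.
Basil vs Fika: 2+7 = 9 for Basil, 8 for Fika — Basil by 9–8.
Juniper vs Fika: 5+7 = 12 for Juniper, 5 for Fika — Juniper by 12–5.
Only Juniper has no losses; Juniper is the Condorcet winner.

Juniper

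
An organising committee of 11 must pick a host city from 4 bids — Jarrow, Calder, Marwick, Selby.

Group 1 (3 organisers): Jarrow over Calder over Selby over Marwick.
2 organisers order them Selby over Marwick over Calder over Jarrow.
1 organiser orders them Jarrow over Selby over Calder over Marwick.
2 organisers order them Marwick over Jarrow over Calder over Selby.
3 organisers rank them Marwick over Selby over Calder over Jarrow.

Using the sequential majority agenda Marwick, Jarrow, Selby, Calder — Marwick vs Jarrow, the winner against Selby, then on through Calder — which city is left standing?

Selby

Round 1: Marwick vs Jarrow — 7–4, Marwick advances.
Round 2: Marwick vs Selby — 5–6, Selby advances.
Round 3: Selby vs Calder — 6–5, Selby advances.
The agenda winner is Selby.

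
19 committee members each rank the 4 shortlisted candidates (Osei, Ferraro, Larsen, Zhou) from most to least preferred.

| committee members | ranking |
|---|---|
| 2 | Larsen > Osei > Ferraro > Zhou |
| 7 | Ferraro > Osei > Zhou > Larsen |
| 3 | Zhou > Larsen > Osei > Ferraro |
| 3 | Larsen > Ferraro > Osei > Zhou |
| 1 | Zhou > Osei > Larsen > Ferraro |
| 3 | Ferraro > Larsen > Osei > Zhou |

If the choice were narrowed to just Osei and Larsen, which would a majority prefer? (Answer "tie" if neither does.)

Larsen

Ballots ranking Osei above Larsen: 7 + 1 = 8.
Ballots ranking Larsen above Osei: 19 − 8 = 11.
Larsen wins the head-to-head 11–8.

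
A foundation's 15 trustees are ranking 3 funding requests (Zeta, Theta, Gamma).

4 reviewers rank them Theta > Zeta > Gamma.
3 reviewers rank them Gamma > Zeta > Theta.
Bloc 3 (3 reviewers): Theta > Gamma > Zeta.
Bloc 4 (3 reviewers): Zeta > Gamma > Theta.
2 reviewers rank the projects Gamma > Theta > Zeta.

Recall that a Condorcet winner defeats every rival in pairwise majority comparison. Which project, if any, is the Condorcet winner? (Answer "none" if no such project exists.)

Check each pair by majority over 15 ballots:
Zeta vs Theta: Zeta preferred on 3+3 = 6 ballots; Theta wins 9–6.
Zeta–Gamma: Gamma 8–7.
Theta–Gamma: Gamma 8–7.
Only Gamma has no losses; Gamma is the Condorcet winner.

Gamma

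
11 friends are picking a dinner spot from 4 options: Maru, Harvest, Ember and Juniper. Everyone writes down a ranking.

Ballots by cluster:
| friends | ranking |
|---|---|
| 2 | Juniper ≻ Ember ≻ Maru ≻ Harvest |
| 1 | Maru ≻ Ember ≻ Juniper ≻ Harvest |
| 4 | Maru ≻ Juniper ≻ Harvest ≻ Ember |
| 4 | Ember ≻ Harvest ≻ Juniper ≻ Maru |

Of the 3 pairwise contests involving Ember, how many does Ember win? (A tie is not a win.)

2

Ember against each rival (11 friends):
Ember vs Maru: Ember preferred on 2+4 = 6 ballots; Ember wins 6–5.
Ember–Harvest: Ember 7–4.
Ember vs Juniper: Juniper wins 6–5.
Ember beats Maru, Harvest; loses to Juniper — 2 pairwise wins.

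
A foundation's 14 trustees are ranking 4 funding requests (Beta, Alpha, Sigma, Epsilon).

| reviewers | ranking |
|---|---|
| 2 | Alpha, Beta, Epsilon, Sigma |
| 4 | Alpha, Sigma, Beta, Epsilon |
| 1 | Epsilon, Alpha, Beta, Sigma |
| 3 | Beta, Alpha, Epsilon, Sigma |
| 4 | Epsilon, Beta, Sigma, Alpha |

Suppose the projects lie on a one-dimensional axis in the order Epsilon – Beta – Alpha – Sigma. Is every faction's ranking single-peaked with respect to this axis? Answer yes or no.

Axis positions: Epsilon=1, Beta=2, Alpha=3, Sigma=4.
Faction 1 (peak Alpha at position 3): ranking walks positions 3-2-1-4, expanding outward from the peak — single-peaked.
Faction 2 (peak Alpha at position 3): ranking walks positions 3-4-2-1, expanding outward from the peak — single-peaked.
Faction 3: ranking walks positions 1-3-2-4; Alpha is ranked above Beta even though Beta lies between Alpha and the peak Epsilon on the axis — preferences dip and rise again. Not single-peaked.
Faction 4 (peak Beta at position 2): ranking walks positions 2-3-1-4, expanding outward from the peak — single-peaked.
Faction 5: ranking walks positions 1-2-4-3; Sigma is ranked above Alpha even though Alpha lies between Sigma and the peak Epsilon on the axis — preferences dip and rise again. Not single-peaked.
Faction 3 violates single-peakedness, so the profile is not single-peaked on this axis.

no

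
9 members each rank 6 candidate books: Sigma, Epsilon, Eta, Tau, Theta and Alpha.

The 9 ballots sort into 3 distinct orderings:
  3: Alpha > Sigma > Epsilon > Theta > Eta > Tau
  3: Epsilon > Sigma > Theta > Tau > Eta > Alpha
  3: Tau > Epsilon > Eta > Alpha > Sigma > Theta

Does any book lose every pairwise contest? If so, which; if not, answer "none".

none

Pairwise majorities:
Sigma vs Epsilon: 3 to 6, Epsilon.
Sigma vs Eta: Sigma wins 6–3.
Sigma vs Tau: 6 to 3, Sigma.
Sigma vs Theta: Sigma, 9–0.
Sigma vs Alpha: 3 to 6, Alpha.
Epsilon vs Eta: Epsilon wins 9–0.
Epsilon vs Tau: Epsilon wins 6–3.
Epsilon vs Theta: 3+3+3 = 9 for Epsilon, 0 for Theta — Epsilon by 9–0.
Epsilon vs Alpha: 3+3 = 6 for Epsilon, 3 for Alpha — Epsilon by 6–3.
Eta vs Tau: Eta is ranked higher on 3 ballots, Tau on 6. Tau wins 6–3.
Eta vs Theta: Theta wins 6–3.
Eta vs Alpha: 6 to 3, Eta.
Tau vs Theta: Tau preferred on 3 ballots; Theta wins 6–3.
Tau vs Alpha: Tau, 6–3.
Theta vs Alpha: Alpha, 6–3.
Each book has at least one pairwise win (Sigma beats Eta; Epsilon beats Sigma; Eta beats Alpha; Tau beats Eta; Theta beats Eta; Alpha beats Sigma) — no Condorcet loser.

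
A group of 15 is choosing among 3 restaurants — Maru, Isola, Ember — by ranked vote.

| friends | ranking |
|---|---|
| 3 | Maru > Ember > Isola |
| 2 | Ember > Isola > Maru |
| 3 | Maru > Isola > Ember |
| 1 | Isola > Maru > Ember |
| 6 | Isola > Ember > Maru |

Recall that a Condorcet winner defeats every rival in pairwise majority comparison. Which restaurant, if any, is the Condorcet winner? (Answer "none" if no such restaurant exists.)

Isola

Check each pair by majority over 15 ballots:
Maru–Isola: Isola 9–6.
Maru vs Ember: 3+3+1 = 7 for Maru, 8 for Ember — Ember by 8–7.
Isola vs Ember: Isola preferred on 3+1+6 = 10 ballots; Isola wins 10–5.
Isola wins every pairwise contest, so Isola is the Condorcet winner.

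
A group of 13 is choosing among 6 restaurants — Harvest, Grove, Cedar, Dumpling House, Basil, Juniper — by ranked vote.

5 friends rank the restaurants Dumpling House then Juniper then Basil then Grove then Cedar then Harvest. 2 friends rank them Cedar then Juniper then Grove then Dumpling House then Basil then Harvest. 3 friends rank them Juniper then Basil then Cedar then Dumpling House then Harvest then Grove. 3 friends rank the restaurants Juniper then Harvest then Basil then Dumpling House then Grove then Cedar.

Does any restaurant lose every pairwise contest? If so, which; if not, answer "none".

Pairwise majorities:
Harvest vs Grove: Harvest preferred on 3+3 = 6 ballots; Grove wins 7–6.
Harvest vs Cedar: Cedar, 10–3.
Harvest vs Dumpling House: Harvest is ranked higher on 3 ballots, Dumpling House on 10. Dumpling House wins 10–3.
Harvest vs Basil: 3 for Harvest, 10 for Basil — Basil by 10–3.
Harvest vs Juniper: Juniper wins 13–0.
Grove vs Cedar: Grove preferred on 5+3 = 8 ballots; Grove wins 8–5.
Grove vs Dumpling House: Dumpling House wins 11–2.
Grove vs Basil: 2 for Grove, 11 for Basil — Basil by 11–2.
Grove–Juniper: Juniper 13–0.
Cedar vs Dumpling House: Cedar preferred on 2+3 = 5 ballots; Dumpling House wins 8–5.
Cedar vs Basil: 2 to 11, Basil.
Cedar–Juniper: Juniper 11–2.
Dumpling House vs Basil: Dumpling House wins 7–6.
Dumpling House vs Juniper: Juniper, 8–5.
Basil vs Juniper: Basil is ranked higher on 0 ballots, Juniper on 13. Juniper wins 13–0.
Harvest is beaten in every head-to-head and is the Condorcet loser.

Harvest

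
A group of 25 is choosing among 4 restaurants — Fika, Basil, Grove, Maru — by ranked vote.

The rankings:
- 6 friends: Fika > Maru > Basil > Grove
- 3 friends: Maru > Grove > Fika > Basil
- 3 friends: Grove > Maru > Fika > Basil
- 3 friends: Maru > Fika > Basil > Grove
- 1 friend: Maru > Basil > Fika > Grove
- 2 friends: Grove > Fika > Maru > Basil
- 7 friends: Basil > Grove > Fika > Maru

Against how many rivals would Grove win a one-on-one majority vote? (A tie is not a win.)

1

Grove against each rival (25 friends):
Grove vs Fika: Grove wins 15–10.
Grove–Basil: Basil 17–8.
Grove vs Maru: 3+2+7 = 12 for Grove, 13 for Maru — Maru by 13–12.
Grove beats Fika; loses to Basil, Maru — 1 pairwise win.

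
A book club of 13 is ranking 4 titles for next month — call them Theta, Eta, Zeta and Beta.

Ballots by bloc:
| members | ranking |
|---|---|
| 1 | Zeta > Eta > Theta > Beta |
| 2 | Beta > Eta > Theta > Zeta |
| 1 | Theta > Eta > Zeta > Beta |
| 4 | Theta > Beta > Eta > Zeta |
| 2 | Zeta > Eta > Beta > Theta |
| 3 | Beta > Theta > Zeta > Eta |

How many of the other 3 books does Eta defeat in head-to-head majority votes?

Eta against each rival (13 members):
Eta vs Theta: Theta, 8–5.
Eta vs Zeta: Eta preferred on 2+1+4 = 7 ballots; Eta wins 7–6.
Eta–Beta: Beta 9–4.
Eta beats Zeta; loses to Theta, Beta — 1 pairwise win.

1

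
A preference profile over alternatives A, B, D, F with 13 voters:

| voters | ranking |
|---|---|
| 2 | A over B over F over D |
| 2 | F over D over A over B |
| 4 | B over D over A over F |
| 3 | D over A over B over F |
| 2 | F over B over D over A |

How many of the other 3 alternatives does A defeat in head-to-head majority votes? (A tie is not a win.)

2

A against each rival (13 voters):
A vs B: A wins 7–6.
A vs D: D, 11–2.
A vs F: 9 to 4, A.
A beats B, F; loses to D — 2 pairwise wins.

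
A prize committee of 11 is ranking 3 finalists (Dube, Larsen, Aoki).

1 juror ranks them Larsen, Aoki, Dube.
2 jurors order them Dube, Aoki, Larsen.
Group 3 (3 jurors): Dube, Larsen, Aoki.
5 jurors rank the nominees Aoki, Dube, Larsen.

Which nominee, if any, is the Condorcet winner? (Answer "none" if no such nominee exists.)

Pairwise majorities:
Dube vs Larsen: 2+3+5 = 10 for Dube, 1 for Larsen — Dube by 10–1.
Dube vs Aoki: 5 to 6, Aoki.
Larsen vs Aoki: 1+3 = 4 for Larsen, 7 for Aoki — Aoki by 7–4.
Aoki wins every pairwise contest, so Aoki is the Condorcet winner.

Aoki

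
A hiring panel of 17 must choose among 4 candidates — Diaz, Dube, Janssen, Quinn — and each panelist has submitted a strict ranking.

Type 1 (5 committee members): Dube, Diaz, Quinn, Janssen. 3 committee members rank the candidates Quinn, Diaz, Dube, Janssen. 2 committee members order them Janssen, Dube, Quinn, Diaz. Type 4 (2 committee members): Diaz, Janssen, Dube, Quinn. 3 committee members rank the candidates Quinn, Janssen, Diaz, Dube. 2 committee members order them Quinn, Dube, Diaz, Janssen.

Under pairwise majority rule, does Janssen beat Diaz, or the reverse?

Diaz

Ballots ranking Janssen above Diaz: 2 + 3 = 5.
Ballots ranking Diaz above Janssen: 17 − 5 = 12.
Diaz wins the head-to-head 12–5.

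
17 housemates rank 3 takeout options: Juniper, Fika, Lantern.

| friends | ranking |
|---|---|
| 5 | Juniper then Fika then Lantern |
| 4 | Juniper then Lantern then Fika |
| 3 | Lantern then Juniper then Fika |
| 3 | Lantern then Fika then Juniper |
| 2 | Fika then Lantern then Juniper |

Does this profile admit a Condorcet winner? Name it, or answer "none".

Pairwise majorities:
Juniper vs Fika: Juniper is ranked higher on 5+4+3 = 12 ballots, Fika on 5. Juniper wins 12–5.
Juniper vs Lantern: Juniper is ranked higher on 5+4 = 9 ballots, Lantern on 8. Juniper wins 9–8.
Fika vs Lantern: Fika preferred on 5+2 = 7 ballots; Lantern wins 10–7.
Only Juniper has no losses; Juniper is the Condorcet winner.

Juniper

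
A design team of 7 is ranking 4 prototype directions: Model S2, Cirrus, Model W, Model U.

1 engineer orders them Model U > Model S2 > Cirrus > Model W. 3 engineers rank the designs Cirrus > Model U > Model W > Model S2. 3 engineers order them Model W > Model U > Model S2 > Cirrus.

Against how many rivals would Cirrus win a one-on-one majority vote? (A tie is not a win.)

1

Cirrus against each rival (7 engineers):
Cirrus–Model S2: Model S2 4–3.
Cirrus vs Model W: Cirrus preferred on 1+3 = 4 ballots; Cirrus wins 4–3.
Cirrus vs Model U: Model U, 4–3.
Cirrus beats Model W; loses to Model S2, Model U — 1 pairwise win.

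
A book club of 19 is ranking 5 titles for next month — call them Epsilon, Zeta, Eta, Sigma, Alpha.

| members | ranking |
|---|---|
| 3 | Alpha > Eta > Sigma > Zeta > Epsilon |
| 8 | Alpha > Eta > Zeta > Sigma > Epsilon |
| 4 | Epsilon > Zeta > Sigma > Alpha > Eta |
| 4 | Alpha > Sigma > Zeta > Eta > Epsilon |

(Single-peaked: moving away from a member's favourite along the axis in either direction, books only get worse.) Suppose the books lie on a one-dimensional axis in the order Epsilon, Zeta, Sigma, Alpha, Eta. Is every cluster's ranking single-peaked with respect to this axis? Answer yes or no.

Axis positions: Epsilon=1, Zeta=2, Sigma=3, Alpha=4, Eta=5.
Cluster 1 (peak Alpha at position 4): ranking walks positions 4-5-3-2-1, expanding outward from the peak — single-peaked.
Cluster 2: ranking walks positions 4-5-2-3-1; Zeta is ranked above Sigma even though Sigma lies between Zeta and the peak Alpha on the axis — preferences dip and rise again. Not single-peaked.
Cluster 3 (peak Epsilon at position 1): ranking walks positions 1-2-3-4-5, expanding outward from the peak — single-peaked.
Cluster 4 (peak Alpha at position 4): ranking walks positions 4-3-2-5-1, expanding outward from the peak — single-peaked.
Cluster 2 violates single-peakedness, so the profile is not single-peaked on this axis.

no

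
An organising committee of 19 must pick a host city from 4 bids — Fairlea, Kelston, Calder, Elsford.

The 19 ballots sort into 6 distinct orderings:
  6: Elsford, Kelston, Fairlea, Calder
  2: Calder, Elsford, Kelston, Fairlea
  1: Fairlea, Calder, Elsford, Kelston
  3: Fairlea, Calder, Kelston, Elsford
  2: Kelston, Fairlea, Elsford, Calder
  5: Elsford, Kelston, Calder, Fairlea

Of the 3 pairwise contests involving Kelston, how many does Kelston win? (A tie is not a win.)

Kelston against each rival (19 organisers):
Kelston vs Fairlea: 15 to 4, Kelston.
Kelston vs Calder: Kelston preferred on 6+2+5 = 13 ballots; Kelston wins 13–6.
Kelston vs Elsford: Elsford wins 14–5.
Kelston beats Fairlea, Calder; loses to Elsford — 2 pairwise wins.

2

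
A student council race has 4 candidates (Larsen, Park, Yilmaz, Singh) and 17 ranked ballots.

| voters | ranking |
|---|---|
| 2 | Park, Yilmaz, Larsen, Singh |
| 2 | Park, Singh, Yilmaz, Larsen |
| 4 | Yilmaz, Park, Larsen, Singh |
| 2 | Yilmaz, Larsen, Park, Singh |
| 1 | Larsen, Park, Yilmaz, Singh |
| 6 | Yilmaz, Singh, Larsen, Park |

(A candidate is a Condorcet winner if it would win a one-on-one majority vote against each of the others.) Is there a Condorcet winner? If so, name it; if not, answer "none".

Yilmaz

Check each pair by majority over 17 ballots:
Larsen vs Park: Larsen, 9–8.
Larsen–Yilmaz: Yilmaz 16–1.
Larsen vs Singh: Larsen preferred on 2+4+2+1 = 9 ballots; Larsen wins 9–8.
Park vs Yilmaz: Park preferred on 2+2+1 = 5 ballots; Yilmaz wins 12–5.
Park vs Singh: Park, 11–6.
Yilmaz vs Singh: Yilmaz preferred on 2+4+2+1+6 = 15 ballots; Yilmaz wins 15–2.
Yilmaz defeats every rival head-to-head and is the Condorcet winner.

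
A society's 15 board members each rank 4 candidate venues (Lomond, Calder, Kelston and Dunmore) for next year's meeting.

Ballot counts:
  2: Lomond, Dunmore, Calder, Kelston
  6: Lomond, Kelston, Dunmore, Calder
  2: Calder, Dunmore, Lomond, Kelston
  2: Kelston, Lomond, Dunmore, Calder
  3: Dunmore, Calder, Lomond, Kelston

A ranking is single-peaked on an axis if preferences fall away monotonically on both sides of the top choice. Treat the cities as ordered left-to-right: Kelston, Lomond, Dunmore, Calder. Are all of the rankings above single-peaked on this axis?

yes

Axis positions: Kelston=1, Lomond=2, Dunmore=3, Calder=4.
Type 1 (peak Lomond at position 2): ranking walks positions 2-3-4-1, expanding outward from the peak — single-peaked.
Type 2 (peak Lomond at position 2): ranking walks positions 2-1-3-4, expanding outward from the peak — single-peaked.
Type 3 (peak Calder at position 4): ranking walks positions 4-3-2-1, expanding outward from the peak — single-peaked.
Type 4 (peak Kelston at position 1): ranking walks positions 1-2-3-4, expanding outward from the peak — single-peaked.
Type 5 (peak Dunmore at position 3): ranking walks positions 3-4-2-1, expanding outward from the peak — single-peaked.
Every ranking is single-peaked on this axis.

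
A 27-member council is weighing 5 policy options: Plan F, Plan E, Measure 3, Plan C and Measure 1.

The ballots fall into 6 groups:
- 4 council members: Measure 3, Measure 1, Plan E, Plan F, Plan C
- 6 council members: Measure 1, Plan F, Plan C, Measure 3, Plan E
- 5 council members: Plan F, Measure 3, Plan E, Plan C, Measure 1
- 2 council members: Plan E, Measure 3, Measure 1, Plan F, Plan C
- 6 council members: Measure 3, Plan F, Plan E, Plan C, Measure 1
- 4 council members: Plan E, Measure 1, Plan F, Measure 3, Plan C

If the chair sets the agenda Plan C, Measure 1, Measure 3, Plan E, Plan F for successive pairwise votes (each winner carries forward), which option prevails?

Plan F

Round 1: Plan C vs Measure 1 — 11–16, Measure 1 advances.
Round 2: Measure 1 vs Measure 3 — 10–17, Measure 3 advances.
Round 3: Measure 3 vs Plan E — 21–6, Measure 3 advances.
Round 4: Measure 3 vs Plan F — 12–15, Plan F advances.
Plan F survives the agenda.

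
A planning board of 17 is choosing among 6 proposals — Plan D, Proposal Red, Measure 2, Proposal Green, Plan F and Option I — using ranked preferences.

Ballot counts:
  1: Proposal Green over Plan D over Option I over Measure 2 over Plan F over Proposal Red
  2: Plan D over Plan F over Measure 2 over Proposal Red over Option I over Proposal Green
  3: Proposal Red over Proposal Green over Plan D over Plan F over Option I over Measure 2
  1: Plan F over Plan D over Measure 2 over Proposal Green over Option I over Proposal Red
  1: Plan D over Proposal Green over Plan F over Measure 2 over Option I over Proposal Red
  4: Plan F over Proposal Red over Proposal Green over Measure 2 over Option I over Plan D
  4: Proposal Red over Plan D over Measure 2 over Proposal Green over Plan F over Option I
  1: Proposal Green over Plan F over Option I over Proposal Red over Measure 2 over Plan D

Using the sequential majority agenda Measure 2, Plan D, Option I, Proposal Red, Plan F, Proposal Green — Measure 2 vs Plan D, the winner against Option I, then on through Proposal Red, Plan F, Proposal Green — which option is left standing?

Round 1: Measure 2 vs Plan D — 5–12, Plan D advances.
Round 2: Plan D vs Option I — 12–5, Plan D advances.
Round 3: Plan D vs Proposal Red — 5–12, Proposal Red advances.
Round 4: Proposal Red vs Plan F — 7–10, Plan F advances.
Round 5: Plan F vs Proposal Green — 7–10, Proposal Green advances.
Proposal Green survives the agenda.

Proposal Green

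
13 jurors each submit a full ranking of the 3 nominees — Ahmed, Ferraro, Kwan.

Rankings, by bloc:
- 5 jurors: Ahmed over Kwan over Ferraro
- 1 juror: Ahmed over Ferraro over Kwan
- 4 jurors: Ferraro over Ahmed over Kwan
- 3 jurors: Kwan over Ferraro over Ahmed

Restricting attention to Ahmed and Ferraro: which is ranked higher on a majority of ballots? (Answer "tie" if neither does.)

Ferraro

Ballots ranking Ahmed above Ferraro: 5 + 1 = 6.
Ballots ranking Ferraro above Ahmed: 13 − 6 = 7.
Ferraro wins the head-to-head 7–6.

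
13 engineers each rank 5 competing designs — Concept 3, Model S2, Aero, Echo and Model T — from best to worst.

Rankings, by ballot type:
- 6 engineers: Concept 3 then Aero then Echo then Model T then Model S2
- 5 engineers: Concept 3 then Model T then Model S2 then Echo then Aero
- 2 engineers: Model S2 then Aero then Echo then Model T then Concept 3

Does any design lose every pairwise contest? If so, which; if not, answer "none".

Head-to-head results (13 engineers):
Concept 3 vs Model S2: Concept 3 wins 11–2.
Concept 3 vs Aero: Concept 3 is ranked higher on 6+5 = 11 ballots, Aero on 2. Concept 3 wins 11–2.
Concept 3 vs Echo: Concept 3 wins 11–2.
Concept 3 vs Model T: 11 to 2, Concept 3.
Model S2 vs Aero: Model S2 is ranked higher on 5+2 = 7 ballots, Aero on 6. Model S2 wins 7–6.
Model S2 vs Echo: Model S2 wins 7–6.
Model S2 vs Model T: Model S2 preferred on 2 ballots; Model T wins 11–2.
Aero vs Echo: Aero preferred on 6+2 = 8 ballots; Aero wins 8–5.
Aero vs Model T: 8 to 5, Aero.
Echo vs Model T: 6+2 = 8 for Echo, 5 for Model T — Echo by 8–5.
Each design has at least one pairwise win (Concept 3 beats Model S2; Model S2 beats Aero; Aero beats Echo; Echo beats Model T; Model T beats Model S2) — no Condorcet loser.

none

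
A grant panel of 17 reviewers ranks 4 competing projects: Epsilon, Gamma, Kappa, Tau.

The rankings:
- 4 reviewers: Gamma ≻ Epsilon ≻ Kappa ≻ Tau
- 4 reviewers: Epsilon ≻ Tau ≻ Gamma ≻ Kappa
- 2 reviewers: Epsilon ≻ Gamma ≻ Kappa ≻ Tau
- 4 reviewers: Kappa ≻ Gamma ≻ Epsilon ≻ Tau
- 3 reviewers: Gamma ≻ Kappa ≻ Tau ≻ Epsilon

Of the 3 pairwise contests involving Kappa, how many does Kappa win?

Kappa against each rival (17 reviewers):
Kappa vs Epsilon: 4+3 = 7 for Kappa, 10 for Epsilon — Epsilon by 10–7.
Kappa vs Gamma: Kappa preferred on 4 ballots; Gamma wins 13–4.
Kappa–Tau: Kappa 13–4.
Kappa beats Tau; loses to Epsilon, Gamma — 1 pairwise win.

1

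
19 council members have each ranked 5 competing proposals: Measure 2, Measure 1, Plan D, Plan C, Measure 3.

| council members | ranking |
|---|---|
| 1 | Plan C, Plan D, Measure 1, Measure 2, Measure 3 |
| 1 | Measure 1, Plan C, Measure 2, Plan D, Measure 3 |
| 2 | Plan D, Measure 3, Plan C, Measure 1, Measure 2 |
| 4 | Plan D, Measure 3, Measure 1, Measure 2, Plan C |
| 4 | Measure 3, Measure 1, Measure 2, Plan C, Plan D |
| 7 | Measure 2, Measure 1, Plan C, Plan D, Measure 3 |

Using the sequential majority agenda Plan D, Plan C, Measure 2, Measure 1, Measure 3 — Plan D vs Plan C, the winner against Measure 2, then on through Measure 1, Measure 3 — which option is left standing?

Measure 3

Round 1: Plan D vs Plan C — 6–13, Plan C advances.
Round 2: Plan C vs Measure 2 — 4–15, Measure 2 advances.
Round 3: Measure 2 vs Measure 1 — 7–12, Measure 1 advances.
Round 4: Measure 1 vs Measure 3 — 9–10, Measure 3 advances.
The agenda winner is Measure 3.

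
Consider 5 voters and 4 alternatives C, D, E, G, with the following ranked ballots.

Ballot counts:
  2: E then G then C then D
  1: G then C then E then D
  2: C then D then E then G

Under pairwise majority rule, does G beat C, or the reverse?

G

Ballots ranking G above C: 2 + 1 = 3.
Ballots ranking C above G: 5 − 3 = 2.
G wins the head-to-head 3–2.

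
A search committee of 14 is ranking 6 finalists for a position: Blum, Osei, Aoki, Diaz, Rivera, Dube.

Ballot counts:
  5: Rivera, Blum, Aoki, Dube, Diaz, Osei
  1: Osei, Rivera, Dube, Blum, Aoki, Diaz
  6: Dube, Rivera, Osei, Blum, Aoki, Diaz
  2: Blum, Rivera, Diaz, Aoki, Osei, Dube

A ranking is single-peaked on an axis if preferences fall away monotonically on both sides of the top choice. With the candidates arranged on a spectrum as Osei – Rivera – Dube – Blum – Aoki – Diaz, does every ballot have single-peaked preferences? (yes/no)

Axis positions: Osei=1, Rivera=2, Dube=3, Blum=4, Aoki=5, Diaz=6.
Type 1: ranking walks positions 2-4-5-3-6-1; Blum is ranked above Dube even though Dube lies between Blum and the peak Rivera on the axis — preferences dip and rise again. Not single-peaked.
Type 2 (peak Osei at position 1): ranking walks positions 1-2-3-4-5-6, expanding outward from the peak — single-peaked.
Type 3 (peak Dube at position 3): ranking walks positions 3-2-1-4-5-6, expanding outward from the peak — single-peaked.
Type 4: ranking walks positions 4-2-6-5-1-3; Rivera is ranked above Dube even though Dube lies between Rivera and the peak Blum on the axis — preferences dip and rise again. Not single-peaked.
Type 1 violates single-peakedness, so the profile is not single-peaked on this axis.

no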